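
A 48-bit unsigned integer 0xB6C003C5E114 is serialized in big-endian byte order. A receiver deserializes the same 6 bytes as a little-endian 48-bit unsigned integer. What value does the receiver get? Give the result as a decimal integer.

Stored big-endian, the bytes at ascending addresses are B6 C0 03 C5 E1 14.
Read back as little-endian, the first byte is least significant, giving 0x14E1C503C0B6.
0x14E1C503C0B6 = 22959905554614.

22959905554614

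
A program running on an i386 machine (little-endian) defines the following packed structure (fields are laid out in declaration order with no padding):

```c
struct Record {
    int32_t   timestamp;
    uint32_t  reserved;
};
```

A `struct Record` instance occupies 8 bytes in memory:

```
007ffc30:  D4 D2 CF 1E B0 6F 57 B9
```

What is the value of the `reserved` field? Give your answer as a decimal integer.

`reserved` follows `timestamp` (4 bytes), so it starts at byte offset 4 and occupies 4 bytes.
Bytes at offsets 4..7: B0 6F 57 B9.
Little-endian stores the least-significant byte at the lowest address.
Reassemble most-significant byte first: B9 57 6F B0 → 0xB9576FB0.
0xB9576FB0 = 3109515184.

3109515184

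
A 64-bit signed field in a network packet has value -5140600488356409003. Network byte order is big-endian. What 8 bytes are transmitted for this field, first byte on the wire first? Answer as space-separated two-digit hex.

Two's complement of -5140600488356409003 in 64 bits: 5140600488356409003 = 0x475714E878AEEEAB; invert → 0xB8A8EB1787511154; add 1 → 0xB8A8EB1787511155.
Split into bytes (most-significant first): B8 A8 EB 17 87 51 11 55.
In big-endian order the high byte comes first in memory.
So the memory order matches the most-significant-first order: B8 A8 EB 17 87 51 11 55.

B8 A8 EB 17 87 51 11 55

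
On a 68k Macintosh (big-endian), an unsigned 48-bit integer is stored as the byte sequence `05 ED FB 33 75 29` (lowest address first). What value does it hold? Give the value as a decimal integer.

In big-endian order the high byte comes first in memory.
The bytes are already most-significant first: 0x05EDFB337529.
0x05EDFB337529 = 6519679841577.

6519679841577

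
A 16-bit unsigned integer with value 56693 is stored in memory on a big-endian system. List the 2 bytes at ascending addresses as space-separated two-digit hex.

56693 in hexadecimal, padded to 16 bits, is 0xDD75.
Split into bytes (most-significant first): DD 75.
Big-endian: lowest address holds the most-significant byte.
So the memory order matches the most-significant-first order: DD 75.

DD 75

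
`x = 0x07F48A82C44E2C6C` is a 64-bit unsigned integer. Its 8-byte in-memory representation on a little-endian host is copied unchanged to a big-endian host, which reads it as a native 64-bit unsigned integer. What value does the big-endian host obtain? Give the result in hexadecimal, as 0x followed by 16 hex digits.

Stored little-endian, the bytes at ascending addresses are 6C 2C 4E C4 82 8A F4 07.
Read back as big-endian, the last byte is least significant, giving 0x6C2C4EC4828AF407.

0x6C2C4EC4828AF407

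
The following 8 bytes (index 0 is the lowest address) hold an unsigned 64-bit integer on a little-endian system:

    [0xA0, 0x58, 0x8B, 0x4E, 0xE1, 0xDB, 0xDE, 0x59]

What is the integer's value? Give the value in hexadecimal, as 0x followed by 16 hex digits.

0x59DEDBE14E8B58A0

In little-endian order the low byte comes first in memory.
Reassemble most-significant byte first: 59 DE DB E1 4E 8B 58 A0 → 0x59DEDBE14E8B58A0.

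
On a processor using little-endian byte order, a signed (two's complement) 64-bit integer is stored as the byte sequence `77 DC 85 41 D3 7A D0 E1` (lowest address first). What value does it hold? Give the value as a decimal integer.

In little-endian order the low byte comes first in memory.
Reassemble most-significant byte first: E1 D0 7A D3 41 85 DC 77 → 0xE1D07AD34185DC77.
Top bit is set, so as a signed 64-bit value this is 0xE1D07AD34185DC77 − 2^64 = -2175103572263969673.

-2175103572263969673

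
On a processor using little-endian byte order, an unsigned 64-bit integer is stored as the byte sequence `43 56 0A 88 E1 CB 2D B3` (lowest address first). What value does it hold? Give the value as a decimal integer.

12911199876251539011

Little-endian stores the least-significant byte at the lowest address.
Reassemble most-significant byte first: B3 2D CB E1 88 0A 56 43 → 0xB32DCBE1880A5643.
0xB32DCBE1880A5643 = 12911199876251539011.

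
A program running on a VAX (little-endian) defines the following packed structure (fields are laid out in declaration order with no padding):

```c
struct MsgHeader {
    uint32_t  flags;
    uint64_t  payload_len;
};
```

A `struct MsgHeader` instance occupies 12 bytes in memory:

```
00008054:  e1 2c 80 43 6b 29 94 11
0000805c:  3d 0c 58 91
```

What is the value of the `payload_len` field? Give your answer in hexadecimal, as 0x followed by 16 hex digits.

`payload_len` follows `flags` (4 bytes), so it starts at byte offset 4 and occupies 8 bytes.
Bytes at offsets 4..11: 6B 29 94 11 3D 0C 58 91.
Little-endian stores the least-significant byte at the lowest address.
Reassemble most-significant byte first: 91 58 0C 3D 11 94 29 6B → 0x91580C3D1194296B.

0x91580C3D1194296B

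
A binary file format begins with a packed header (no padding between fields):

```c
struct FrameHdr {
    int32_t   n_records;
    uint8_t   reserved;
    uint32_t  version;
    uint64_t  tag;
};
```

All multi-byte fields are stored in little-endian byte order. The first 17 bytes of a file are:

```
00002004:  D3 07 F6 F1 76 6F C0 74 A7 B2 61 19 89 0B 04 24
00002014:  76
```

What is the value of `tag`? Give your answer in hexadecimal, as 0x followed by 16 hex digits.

0x7624040B891961B2

`tag` follows `n_records` (4 B), `reserved` (1 B), `version` (4 B), so it starts at offset 4 + 1 + 4 = 9 and occupies 8 bytes.
Bytes at offsets 9..16: B2 61 19 89 0B 04 24 76.
In little-endian order the low byte comes first in memory.
Reassemble most-significant byte first: 76 24 04 0B 89 19 61 B2 → 0x7624040B891961B2.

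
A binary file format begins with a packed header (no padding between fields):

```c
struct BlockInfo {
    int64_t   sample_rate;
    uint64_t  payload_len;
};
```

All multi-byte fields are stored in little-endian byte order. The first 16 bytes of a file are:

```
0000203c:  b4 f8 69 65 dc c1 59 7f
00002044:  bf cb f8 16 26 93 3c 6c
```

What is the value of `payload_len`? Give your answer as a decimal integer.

7799270446502300607

`payload_len` follows `sample_rate` (8 bytes), so it starts at byte offset 8 and occupies 8 bytes.
Bytes at offsets 8..15: BF CB F8 16 26 93 3C 6C.
Little-endian stores the least-significant byte at the lowest address.
Reassemble most-significant byte first: 6C 3C 93 26 16 F8 CB BF → 0x6C3C932616F8CBBF.
0x6C3C932616F8CBBF = 7799270446502300607.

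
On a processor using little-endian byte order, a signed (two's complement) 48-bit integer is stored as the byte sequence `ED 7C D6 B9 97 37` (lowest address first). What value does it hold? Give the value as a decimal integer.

61124797431021

Little-endian: lowest address holds the least-significant byte.
Reassemble most-significant byte first: 37 97 B9 D6 7C ED → 0x3797B9D67CED.
0x3797B9D67CED = 61124797431021.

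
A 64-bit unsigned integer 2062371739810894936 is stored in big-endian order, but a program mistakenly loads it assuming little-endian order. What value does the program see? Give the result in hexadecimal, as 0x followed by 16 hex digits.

2062371739810894936 in 64-bit hexadecimal is 0x1C9F042BA23B9458.
Stored big-endian, the bytes at ascending addresses are 1C 9F 04 2B A2 3B 94 58.
Read back as little-endian, the first byte is least significant, giving 0x58943BA22B049F1C.

0x58943BA22B049F1C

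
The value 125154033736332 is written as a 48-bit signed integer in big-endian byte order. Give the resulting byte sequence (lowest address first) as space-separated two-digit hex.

125154033736332 in hexadecimal, padded to 48 bits, is 0x71D3B1B91A8C.
Split into bytes (most-significant first): 71 D3 B1 B9 1A 8C.
Big-endian: lowest address holds the most-significant byte.
So the memory order matches the most-significant-first order: 71 D3 B1 B9 1A 8C.

71 D3 B1 B9 1A 8C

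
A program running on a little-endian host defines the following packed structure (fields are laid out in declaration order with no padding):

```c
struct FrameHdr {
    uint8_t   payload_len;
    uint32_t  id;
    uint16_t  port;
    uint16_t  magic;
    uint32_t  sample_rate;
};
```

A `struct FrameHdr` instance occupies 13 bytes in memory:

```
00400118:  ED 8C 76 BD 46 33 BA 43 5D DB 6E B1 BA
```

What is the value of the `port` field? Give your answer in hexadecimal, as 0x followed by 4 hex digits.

`port` follows `payload_len` (1 B), `id` (4 B), so it starts at offset 1 + 4 = 5 and occupies 2 bytes.
Bytes at offsets 5..6: 33 BA.
Little-endian stores the least-significant byte at the lowest address.
Reassemble most-significant byte first: BA 33 → 0xBA33.

0xBA33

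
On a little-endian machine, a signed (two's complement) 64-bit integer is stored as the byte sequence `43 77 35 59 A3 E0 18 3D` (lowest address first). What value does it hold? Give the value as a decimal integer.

Little-endian: lowest address holds the least-significant byte.
Reassemble most-significant byte first: 3D 18 E0 A3 59 35 77 43 → 0x3D18E0A359357743.
0x3D18E0A359357743 = 4402515627935627075.

4402515627935627075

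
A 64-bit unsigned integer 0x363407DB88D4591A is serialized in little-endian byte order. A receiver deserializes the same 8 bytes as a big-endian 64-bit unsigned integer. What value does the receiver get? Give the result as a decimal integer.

1898782402168697910

Stored little-endian, the bytes at ascending addresses are 1A 59 D4 88 DB 07 34 36.
Read back as big-endian, the last byte is least significant, giving 0x1A59D488DB073436.
0x1A59D488DB073436 = 1898782402168697910.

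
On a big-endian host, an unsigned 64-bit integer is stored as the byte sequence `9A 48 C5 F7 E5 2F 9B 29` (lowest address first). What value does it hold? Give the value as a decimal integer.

11117353348656765737

Big-endian: lowest address holds the most-significant byte.
The bytes are already most-significant first: 0x9A48C5F7E52F9B29.
0x9A48C5F7E52F9B29 = 11117353348656765737.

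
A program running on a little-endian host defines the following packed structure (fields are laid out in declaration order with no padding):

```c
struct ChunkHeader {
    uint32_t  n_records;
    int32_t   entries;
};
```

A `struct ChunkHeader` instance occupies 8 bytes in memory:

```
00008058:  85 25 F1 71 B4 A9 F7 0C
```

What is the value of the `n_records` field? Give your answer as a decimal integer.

1911629189

`n_records` is the first field, at byte offset 0, occupying 4 bytes.
Bytes at offsets 0..3: 85 25 F1 71.
Little-endian: lowest address holds the least-significant byte.
Reassemble most-significant byte first: 71 F1 25 85 → 0x71F12585.
0x71F12585 = 1911629189.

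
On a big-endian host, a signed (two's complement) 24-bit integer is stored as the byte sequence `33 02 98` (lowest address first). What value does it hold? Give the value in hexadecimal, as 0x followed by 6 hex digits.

0x330298

Big-endian: lowest address holds the most-significant byte.
The bytes are already most-significant first: 0x330298.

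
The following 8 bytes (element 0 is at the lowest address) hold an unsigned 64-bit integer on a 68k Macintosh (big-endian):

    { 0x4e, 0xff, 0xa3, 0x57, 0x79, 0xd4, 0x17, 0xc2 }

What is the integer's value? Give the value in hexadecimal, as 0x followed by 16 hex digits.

0x4EFFA35779D417C2

Big-endian stores the most-significant byte at the lowest address.
The bytes are already most-significant first: 0x4EFFA35779D417C2.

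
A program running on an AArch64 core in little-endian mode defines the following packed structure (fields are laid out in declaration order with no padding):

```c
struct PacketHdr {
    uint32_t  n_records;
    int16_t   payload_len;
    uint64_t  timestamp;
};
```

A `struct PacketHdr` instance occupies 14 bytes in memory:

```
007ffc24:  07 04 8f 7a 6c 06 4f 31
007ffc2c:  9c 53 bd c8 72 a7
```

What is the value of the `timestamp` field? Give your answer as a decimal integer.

12065927067156099407

`timestamp` follows `n_records` (4 B), `payload_len` (2 B), so it starts at offset 4 + 2 = 6 and occupies 8 bytes.
Bytes at offsets 6..13: 4F 31 9C 53 BD C8 72 A7.
In little-endian order the low byte comes first in memory.
Reassemble most-significant byte first: A7 72 C8 BD 53 9C 31 4F → 0xA772C8BD539C314F.
0xA772C8BD539C314F = 12065927067156099407.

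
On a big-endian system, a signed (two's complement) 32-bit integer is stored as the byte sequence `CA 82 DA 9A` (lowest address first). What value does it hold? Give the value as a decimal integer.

-897394022

In big-endian order the high byte comes first in memory.
The bytes are already most-significant first: 0xCA82DA9A.
Top bit is set, so as a signed 32-bit value this is 0xCA82DA9A − 2^32 = -897394022.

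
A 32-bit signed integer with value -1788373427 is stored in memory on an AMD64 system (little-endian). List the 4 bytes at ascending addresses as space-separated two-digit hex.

4D 96 67 95

Two's complement of -1788373427 in 32 bits: 1788373427 = 0x6A9869B3; invert → 0x9567964C; add 1 → 0x9567964D.
Split into bytes (most-significant first): 95 67 96 4D.
Little-endian stores the least-significant byte at the lowest address.
So at ascending addresses the bytes are 4D 96 67 95.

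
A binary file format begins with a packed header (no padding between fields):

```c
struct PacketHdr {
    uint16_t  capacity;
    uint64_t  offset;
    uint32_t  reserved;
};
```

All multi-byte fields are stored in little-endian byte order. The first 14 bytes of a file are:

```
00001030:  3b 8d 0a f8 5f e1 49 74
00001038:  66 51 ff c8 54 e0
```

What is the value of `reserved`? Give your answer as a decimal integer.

3763652863

`reserved` follows `capacity` (2 B), `offset` (8 B), so it starts at offset 2 + 8 = 10 and occupies 4 bytes.
Bytes at offsets 10..13: FF C8 54 E0.
Little-endian: lowest address holds the least-significant byte.
Reassemble most-significant byte first: E0 54 C8 FF → 0xE054C8FF.
0xE054C8FF = 3763652863.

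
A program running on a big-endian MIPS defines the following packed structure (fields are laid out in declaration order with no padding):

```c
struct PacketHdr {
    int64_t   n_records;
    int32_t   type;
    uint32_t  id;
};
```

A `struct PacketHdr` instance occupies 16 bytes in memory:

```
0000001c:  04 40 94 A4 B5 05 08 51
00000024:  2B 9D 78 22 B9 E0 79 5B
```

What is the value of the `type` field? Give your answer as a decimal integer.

731740194

`type` follows `n_records` (8 bytes), so it starts at byte offset 8 and occupies 4 bytes.
Bytes at offsets 8..11: 2B 9D 78 22.
In big-endian order the high byte comes first in memory.
The bytes are already most-significant first: 0x2B9D7822.
0x2B9D7822 = 731740194.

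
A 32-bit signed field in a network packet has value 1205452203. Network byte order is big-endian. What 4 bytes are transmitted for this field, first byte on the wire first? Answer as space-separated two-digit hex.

47 D9 BD AB

1205452203 in hexadecimal, padded to 32 bits, is 0x47D9BDAB.
Split into bytes (most-significant first): 47 D9 BD AB.
Big-endian stores the most-significant byte at the lowest address.
So the memory order matches the most-significant-first order: 47 D9 BD AB.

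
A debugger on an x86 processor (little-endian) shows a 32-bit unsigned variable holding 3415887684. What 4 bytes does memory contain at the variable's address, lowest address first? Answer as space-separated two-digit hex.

44 4F 9A CB

3415887684 in hexadecimal, padded to 32 bits, is 0xCB9A4F44.
Split into bytes (most-significant first): CB 9A 4F 44.
Little-endian stores the least-significant byte at the lowest address.
So at ascending addresses the bytes are 44 4F 9A CB.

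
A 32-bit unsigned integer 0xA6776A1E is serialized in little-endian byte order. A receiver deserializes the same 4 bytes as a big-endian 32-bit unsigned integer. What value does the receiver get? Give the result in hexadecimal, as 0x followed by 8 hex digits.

Stored little-endian, the bytes at ascending addresses are 1E 6A 77 A6.
Read back as big-endian, the last byte is least significant, giving 0x1E6A77A6.

0x1E6A77A6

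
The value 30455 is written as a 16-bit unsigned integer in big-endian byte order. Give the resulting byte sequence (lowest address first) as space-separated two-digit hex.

76 F7

30455 in hexadecimal, padded to 16 bits, is 0x76F7.
Split into bytes (most-significant first): 76 F7.
In big-endian order the high byte comes first in memory.
So the memory order matches the most-significant-first order: 76 F7.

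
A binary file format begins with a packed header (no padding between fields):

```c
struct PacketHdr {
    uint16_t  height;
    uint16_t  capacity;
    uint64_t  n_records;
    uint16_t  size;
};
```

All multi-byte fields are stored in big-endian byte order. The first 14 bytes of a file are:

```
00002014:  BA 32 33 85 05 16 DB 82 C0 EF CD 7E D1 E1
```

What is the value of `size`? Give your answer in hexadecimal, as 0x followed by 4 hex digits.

`size` follows `height` (2 B), `capacity` (2 B), `n_records` (8 B), so it starts at offset 2 + 2 + 8 = 12 and occupies 2 bytes.
Bytes at offsets 12..13: D1 E1.
Big-endian stores the most-significant byte at the lowest address.
The bytes are already most-significant first: 0xD1E1.

0xD1E1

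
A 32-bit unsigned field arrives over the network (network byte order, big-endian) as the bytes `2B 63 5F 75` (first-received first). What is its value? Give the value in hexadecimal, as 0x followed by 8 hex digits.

Big-endian stores the most-significant byte at the lowest address.
The bytes are already most-significant first: 0x2B635F75.

0x2B635F75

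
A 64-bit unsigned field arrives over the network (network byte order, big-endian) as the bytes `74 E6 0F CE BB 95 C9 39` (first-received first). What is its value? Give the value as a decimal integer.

8423437533627926841

In big-endian order the high byte comes first in memory.
The bytes are already most-significant first: 0x74E60FCEBB95C939.
0x74E60FCEBB95C939 = 8423437533627926841.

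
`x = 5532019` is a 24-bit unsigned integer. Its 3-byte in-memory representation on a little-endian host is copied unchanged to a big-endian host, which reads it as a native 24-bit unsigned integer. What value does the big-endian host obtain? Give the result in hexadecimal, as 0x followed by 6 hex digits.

5532019 in 24-bit hexadecimal is 0x546973.
Stored little-endian, the bytes at ascending addresses are 73 69 54.
Read back as big-endian, the last byte is least significant, giving 0x736954.

0x736954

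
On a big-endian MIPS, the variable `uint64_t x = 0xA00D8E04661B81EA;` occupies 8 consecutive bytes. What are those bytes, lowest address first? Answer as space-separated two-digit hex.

Split into bytes (most-significant first): A0 0D 8E 04 66 1B 81 EA.
Big-endian: lowest address holds the most-significant byte.
So the memory order matches the most-significant-first order: A0 0D 8E 04 66 1B 81 EA.

A0 0D 8E 04 66 1B 81 EA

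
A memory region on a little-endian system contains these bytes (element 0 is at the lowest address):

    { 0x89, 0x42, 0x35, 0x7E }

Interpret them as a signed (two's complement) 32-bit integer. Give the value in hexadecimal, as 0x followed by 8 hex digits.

0x7E354289

In little-endian order the low byte comes first in memory.
Reassemble most-significant byte first: 7E 35 42 89 → 0x7E354289.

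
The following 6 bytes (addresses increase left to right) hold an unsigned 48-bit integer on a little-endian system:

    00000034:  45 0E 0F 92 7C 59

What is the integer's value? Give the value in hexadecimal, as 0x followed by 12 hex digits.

Little-endian stores the least-significant byte at the lowest address.
Reassemble most-significant byte first: 59 7C 92 0F 0E 45 → 0x597C920F0E45.

0x597C920F0E45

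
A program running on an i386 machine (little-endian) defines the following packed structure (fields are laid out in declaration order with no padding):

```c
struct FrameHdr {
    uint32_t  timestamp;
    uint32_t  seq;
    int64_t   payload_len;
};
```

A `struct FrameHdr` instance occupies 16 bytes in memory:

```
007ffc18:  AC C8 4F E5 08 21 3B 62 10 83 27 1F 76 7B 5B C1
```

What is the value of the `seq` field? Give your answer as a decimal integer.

1648042248

`seq` follows `timestamp` (4 bytes), so it starts at byte offset 4 and occupies 4 bytes.
Bytes at offsets 4..7: 08 21 3B 62.
Little-endian stores the least-significant byte at the lowest address.
Reassemble most-significant byte first: 62 3B 21 08 → 0x623B2108.
0x623B2108 = 1648042248.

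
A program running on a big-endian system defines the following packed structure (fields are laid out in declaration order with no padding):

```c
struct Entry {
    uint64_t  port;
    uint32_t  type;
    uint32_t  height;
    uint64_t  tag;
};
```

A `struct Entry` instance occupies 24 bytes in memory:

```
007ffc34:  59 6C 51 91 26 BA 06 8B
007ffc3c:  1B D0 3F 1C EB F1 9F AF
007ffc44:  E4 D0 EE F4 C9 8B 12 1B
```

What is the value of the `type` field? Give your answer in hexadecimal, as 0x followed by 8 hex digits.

0x1BD03F1C

`type` follows `port` (8 bytes), so it starts at byte offset 8 and occupies 4 bytes.
Bytes at offsets 8..11: 1B D0 3F 1C.
Big-endian stores the most-significant byte at the lowest address.
The bytes are already most-significant first: 0x1BD03F1C.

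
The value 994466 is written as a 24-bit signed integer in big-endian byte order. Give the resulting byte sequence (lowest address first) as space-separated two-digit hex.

0F 2C A2

994466 in hexadecimal, padded to 24 bits, is 0x0F2CA2.
Split into bytes (most-significant first): 0F 2C A2.
Big-endian: lowest address holds the most-significant byte.
So the memory order matches the most-significant-first order: 0F 2C A2.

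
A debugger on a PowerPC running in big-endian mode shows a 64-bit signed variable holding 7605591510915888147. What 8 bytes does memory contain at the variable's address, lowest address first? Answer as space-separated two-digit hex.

7605591510915888147 in hexadecimal, padded to 64 bits, is 0x698C7D2EDADE3413.
Split into bytes (most-significant first): 69 8C 7D 2E DA DE 34 13.
Big-endian: lowest address holds the most-significant byte.
So the memory order matches the most-significant-first order: 69 8C 7D 2E DA DE 34 13.

69 8C 7D 2E DA DE 34 13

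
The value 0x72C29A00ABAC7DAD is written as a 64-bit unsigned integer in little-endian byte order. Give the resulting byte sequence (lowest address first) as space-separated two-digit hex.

AD 7D AC AB 00 9A C2 72

Split into bytes (most-significant first): 72 C2 9A 00 AB AC 7D AD.
Little-endian: lowest address holds the least-significant byte.
So at ascending addresses the bytes are AD 7D AC AB 00 9A C2 72.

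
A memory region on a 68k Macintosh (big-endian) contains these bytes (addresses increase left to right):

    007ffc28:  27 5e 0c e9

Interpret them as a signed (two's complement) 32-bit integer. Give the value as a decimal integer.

Big-endian: lowest address holds the most-significant byte.
The bytes are already most-significant first: 0x275E0CE9.
0x275E0CE9 = 660475113.

660475113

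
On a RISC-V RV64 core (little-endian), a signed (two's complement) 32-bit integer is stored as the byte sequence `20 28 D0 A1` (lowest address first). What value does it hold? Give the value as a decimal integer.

Little-endian: lowest address holds the least-significant byte.
Reassemble most-significant byte first: A1 D0 28 20 → 0xA1D02820.
Top bit is set, so as a signed 32-bit value this is 0xA1D02820 − 2^32 = -1580193760.

-1580193760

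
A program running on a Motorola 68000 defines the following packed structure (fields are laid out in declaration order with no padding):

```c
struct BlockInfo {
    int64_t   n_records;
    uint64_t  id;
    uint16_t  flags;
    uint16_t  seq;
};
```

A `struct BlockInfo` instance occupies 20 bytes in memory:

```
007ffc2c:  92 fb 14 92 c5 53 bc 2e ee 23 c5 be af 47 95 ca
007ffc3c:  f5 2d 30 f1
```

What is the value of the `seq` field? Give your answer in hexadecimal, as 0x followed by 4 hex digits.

`seq` follows `n_records` (8 B), `id` (8 B), `flags` (2 B), so it starts at offset 8 + 8 + 2 = 18 and occupies 2 bytes.
Bytes at offsets 18..19: 30 F1.
Big-endian stores the most-significant byte at the lowest address.
The bytes are already most-significant first: 0x30F1.

0x30F1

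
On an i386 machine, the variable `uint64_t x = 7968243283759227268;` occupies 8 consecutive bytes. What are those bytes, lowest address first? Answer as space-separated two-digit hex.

84 61 5C 8C 0C E3 94 6E

7968243283759227268 in hexadecimal, padded to 64 bits, is 0x6E94E30C8C5C6184.
Split into bytes (most-significant first): 6E 94 E3 0C 8C 5C 61 84.
In little-endian order the low byte comes first in memory.
So at ascending addresses the bytes are 84 61 5C 8C 0C E3 94 6E.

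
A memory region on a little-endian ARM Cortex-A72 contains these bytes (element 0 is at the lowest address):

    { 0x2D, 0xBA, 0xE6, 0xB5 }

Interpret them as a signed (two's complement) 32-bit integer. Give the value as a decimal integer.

-1243170259

Little-endian: lowest address holds the least-significant byte.
Reassemble most-significant byte first: B5 E6 BA 2D → 0xB5E6BA2D.
Top bit is set, so as a signed 32-bit value this is 0xB5E6BA2D − 2^32 = -1243170259.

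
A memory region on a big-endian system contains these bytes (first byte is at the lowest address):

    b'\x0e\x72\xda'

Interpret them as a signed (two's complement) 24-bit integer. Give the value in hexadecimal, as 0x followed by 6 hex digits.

0x0E72DA

Big-endian: lowest address holds the most-significant byte.
The bytes are already most-significant first: 0x0E72DA.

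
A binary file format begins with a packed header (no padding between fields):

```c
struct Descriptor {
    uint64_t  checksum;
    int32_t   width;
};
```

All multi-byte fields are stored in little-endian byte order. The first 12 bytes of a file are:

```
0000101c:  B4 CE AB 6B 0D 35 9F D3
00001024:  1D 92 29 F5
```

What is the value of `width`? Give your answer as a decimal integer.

`width` follows `checksum` (8 bytes), so it starts at byte offset 8 and occupies 4 bytes.
Bytes at offsets 8..11: 1D 92 29 F5.
In little-endian order the low byte comes first in memory.
Reassemble most-significant byte first: F5 29 92 1D → 0xF529921D.
Top bit is set, so as a signed 32-bit value this is 0xF529921D − 2^32 = -181824995.

-181824995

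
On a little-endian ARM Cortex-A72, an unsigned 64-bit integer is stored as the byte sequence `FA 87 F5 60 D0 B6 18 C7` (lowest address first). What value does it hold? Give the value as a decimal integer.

14346417619084871674

Little-endian stores the least-significant byte at the lowest address.
Reassemble most-significant byte first: C7 18 B6 D0 60 F5 87 FA → 0xC718B6D060F587FA.
0xC718B6D060F587FA = 14346417619084871674.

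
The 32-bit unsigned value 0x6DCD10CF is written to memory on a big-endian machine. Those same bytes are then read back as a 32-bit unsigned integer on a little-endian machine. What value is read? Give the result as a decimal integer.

Stored big-endian, the bytes at ascending addresses are 6D CD 10 CF.
Read back as little-endian, the first byte is least significant, giving 0xCF10CD6D.
0xCF10CD6D = 3473984877.

3473984877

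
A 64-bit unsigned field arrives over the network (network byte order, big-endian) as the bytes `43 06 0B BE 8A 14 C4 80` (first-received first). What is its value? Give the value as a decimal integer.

4829560563389744256

In big-endian order the high byte comes first in memory.
The bytes are already most-significant first: 0x43060BBE8A14C480.
0x43060BBE8A14C480 = 4829560563389744256.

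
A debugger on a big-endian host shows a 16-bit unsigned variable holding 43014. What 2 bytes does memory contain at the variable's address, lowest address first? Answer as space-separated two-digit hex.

A8 06

43014 in hexadecimal, padded to 16 bits, is 0xA806.
Split into bytes (most-significant first): A8 06.
In big-endian order the high byte comes first in memory.
So the memory order matches the most-significant-first order: A8 06.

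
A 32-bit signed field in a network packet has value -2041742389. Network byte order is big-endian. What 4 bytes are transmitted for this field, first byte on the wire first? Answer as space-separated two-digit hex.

Two's complement of -2041742389 in 32 bits: 2041742389 = 0x79B28435; invert → 0x864D7BCA; add 1 → 0x864D7BCB.
Split into bytes (most-significant first): 86 4D 7B CB.
In big-endian order the high byte comes first in memory.
So the memory order matches the most-significant-first order: 86 4D 7B CB.

86 4D 7B CB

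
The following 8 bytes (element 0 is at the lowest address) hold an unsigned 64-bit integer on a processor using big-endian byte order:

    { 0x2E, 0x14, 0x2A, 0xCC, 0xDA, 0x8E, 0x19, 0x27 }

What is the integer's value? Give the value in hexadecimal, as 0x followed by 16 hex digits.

0x2E142ACCDA8E1927

Big-endian: lowest address holds the most-significant byte.
The bytes are already most-significant first: 0x2E142ACCDA8E1927.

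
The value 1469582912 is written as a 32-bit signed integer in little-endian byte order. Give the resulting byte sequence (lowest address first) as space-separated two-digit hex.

40 0E 98 57

1469582912 in hexadecimal, padded to 32 bits, is 0x57980E40.
Split into bytes (most-significant first): 57 98 0E 40.
Little-endian: lowest address holds the least-significant byte.
So at ascending addresses the bytes are 40 0E 98 57.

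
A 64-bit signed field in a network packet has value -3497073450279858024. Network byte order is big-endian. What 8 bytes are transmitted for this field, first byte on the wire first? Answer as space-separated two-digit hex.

Two's complement of -3497073450279858024 in 64 bits: 3497073450279858024 = 0x308819C655616F68; invert → 0xCF77E639AA9E9097; add 1 → 0xCF77E639AA9E9098.
Split into bytes (most-significant first): CF 77 E6 39 AA 9E 90 98.
Big-endian stores the most-significant byte at the lowest address.
So the memory order matches the most-significant-first order: CF 77 E6 39 AA 9E 90 98.

CF 77 E6 39 AA 9E 90 98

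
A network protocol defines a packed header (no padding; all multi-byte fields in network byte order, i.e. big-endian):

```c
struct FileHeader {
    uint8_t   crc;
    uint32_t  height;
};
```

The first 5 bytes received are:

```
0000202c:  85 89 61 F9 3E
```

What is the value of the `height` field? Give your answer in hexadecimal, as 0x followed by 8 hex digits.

`height` follows `crc` (1 byte), so it starts at byte offset 1 and occupies 4 bytes.
Bytes at offsets 1..4: 89 61 F9 3E.
Big-endian stores the most-significant byte at the lowest address.
The bytes are already most-significant first: 0x8961F93E.

0x8961F93E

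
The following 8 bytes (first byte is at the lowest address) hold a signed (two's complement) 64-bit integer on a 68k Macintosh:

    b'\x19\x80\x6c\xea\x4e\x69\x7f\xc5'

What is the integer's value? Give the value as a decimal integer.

1837588401560846277

In big-endian order the high byte comes first in memory.
The bytes are already most-significant first: 0x19806CEA4E697FC5.
0x19806CEA4E697FC5 = 1837588401560846277.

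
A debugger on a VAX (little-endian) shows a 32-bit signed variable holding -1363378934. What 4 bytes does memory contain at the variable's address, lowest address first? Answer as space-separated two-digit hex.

Two's complement of -1363378934 in 32 bits: 1363378934 = 0x514382F6; invert → 0xAEBC7D09; add 1 → 0xAEBC7D0A.
Split into bytes (most-significant first): AE BC 7D 0A.
Little-endian stores the least-significant byte at the lowest address.
So at ascending addresses the bytes are 0A 7D BC AE.

0A 7D BC AE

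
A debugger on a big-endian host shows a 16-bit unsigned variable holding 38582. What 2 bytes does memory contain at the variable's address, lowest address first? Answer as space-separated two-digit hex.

96 B6

38582 in hexadecimal, padded to 16 bits, is 0x96B6.
Split into bytes (most-significant first): 96 B6.
In big-endian order the high byte comes first in memory.
So the memory order matches the most-significant-first order: 96 B6.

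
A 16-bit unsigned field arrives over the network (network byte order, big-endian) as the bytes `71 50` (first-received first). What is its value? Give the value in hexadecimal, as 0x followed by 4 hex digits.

Big-endian: lowest address holds the most-significant byte.
The bytes are already most-significant first: 0x7150.

0x7150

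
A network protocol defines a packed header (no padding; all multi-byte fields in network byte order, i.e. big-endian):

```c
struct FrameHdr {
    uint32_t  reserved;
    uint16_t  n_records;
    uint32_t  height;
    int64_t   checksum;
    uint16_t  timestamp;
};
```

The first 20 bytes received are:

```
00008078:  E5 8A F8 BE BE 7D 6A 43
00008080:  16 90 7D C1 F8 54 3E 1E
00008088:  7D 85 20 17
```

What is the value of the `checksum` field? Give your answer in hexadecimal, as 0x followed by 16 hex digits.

0x7DC1F8543E1E7D85

`checksum` follows `reserved` (4 B), `n_records` (2 B), `height` (4 B), so it starts at offset 4 + 2 + 4 = 10 and occupies 8 bytes.
Bytes at offsets 10..17: 7D C1 F8 54 3E 1E 7D 85.
Big-endian stores the most-significant byte at the lowest address.
The bytes are already most-significant first: 0x7DC1F8543E1E7D85.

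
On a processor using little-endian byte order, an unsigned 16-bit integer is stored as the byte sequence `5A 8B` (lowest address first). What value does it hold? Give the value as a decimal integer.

35674

Little-endian stores the least-significant byte at the lowest address.
Reassemble most-significant byte first: 8B 5A → 0x8B5A.
0x8B5A = 35674.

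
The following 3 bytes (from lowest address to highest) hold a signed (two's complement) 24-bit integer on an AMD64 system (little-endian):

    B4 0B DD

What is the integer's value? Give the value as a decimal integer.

Little-endian: lowest address holds the least-significant byte.
Reassemble most-significant byte first: DD 0B B4 → 0xDD0BB4.
Top bit is set, so as a signed 24-bit value this is 0xDD0BB4 − 2^24 = -2290764.

-2290764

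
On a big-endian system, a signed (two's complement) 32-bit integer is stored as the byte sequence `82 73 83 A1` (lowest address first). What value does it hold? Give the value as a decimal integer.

Big-endian stores the most-significant byte at the lowest address.
The bytes are already most-significant first: 0x827383A1.
Top bit is set, so as a signed 32-bit value this is 0x827383A1 − 2^32 = -2106358879.

-2106358879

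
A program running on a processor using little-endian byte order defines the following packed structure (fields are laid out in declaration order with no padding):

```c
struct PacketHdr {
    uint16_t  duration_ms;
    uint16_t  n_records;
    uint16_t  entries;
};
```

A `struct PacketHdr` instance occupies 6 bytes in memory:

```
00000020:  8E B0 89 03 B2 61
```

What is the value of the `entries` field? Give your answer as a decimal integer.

`entries` follows `duration_ms` (2 B), `n_records` (2 B), so it starts at offset 2 + 2 = 4 and occupies 2 bytes.
Bytes at offsets 4..5: B2 61.
In little-endian order the low byte comes first in memory.
Reassemble most-significant byte first: 61 B2 → 0x61B2.
0x61B2 = 25010.

25010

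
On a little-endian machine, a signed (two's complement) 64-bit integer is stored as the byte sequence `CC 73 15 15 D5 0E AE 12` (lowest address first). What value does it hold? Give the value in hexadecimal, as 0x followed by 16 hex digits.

In little-endian order the low byte comes first in memory.
Reassemble most-significant byte first: 12 AE 0E D5 15 15 73 CC → 0x12AE0ED5151573CC.

0x12AE0ED5151573CC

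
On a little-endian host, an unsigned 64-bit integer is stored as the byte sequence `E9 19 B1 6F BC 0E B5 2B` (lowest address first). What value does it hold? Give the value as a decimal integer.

Little-endian stores the least-significant byte at the lowest address.
Reassemble most-significant byte first: 2B B5 0E BC 6F B1 19 E9 → 0x2BB50EBC6FB119E9.
0x2BB50EBC6FB119E9 = 3149439716906047977.

3149439716906047977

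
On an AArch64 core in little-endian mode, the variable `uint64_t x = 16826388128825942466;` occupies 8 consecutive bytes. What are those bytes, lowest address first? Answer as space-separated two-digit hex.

16826388128825942466 in hexadecimal, padded to 64 bits, is 0xE98356DA678521C2.
Split into bytes (most-significant first): E9 83 56 DA 67 85 21 C2.
Little-endian stores the least-significant byte at the lowest address.
So at ascending addresses the bytes are C2 21 85 67 DA 56 83 E9.

C2 21 85 67 DA 56 83 E9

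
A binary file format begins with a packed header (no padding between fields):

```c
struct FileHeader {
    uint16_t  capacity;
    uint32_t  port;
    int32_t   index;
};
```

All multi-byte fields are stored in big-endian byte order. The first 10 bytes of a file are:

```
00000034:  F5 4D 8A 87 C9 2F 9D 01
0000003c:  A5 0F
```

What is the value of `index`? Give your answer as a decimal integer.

`index` follows `capacity` (2 B), `port` (4 B), so it starts at offset 2 + 4 = 6 and occupies 4 bytes.
Bytes at offsets 6..9: 9D 01 A5 0F.
Big-endian stores the most-significant byte at the lowest address.
The bytes are already most-significant first: 0x9D01A50F.
Top bit is set, so as a signed 32-bit value this is 0x9D01A50F − 2^32 = -1660836593.

-1660836593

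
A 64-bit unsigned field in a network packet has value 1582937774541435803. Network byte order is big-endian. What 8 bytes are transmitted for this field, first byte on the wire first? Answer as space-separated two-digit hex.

15 F7 B9 84 E9 16 F3 9B

1582937774541435803 in hexadecimal, padded to 64 bits, is 0x15F7B984E916F39B.
Split into bytes (most-significant first): 15 F7 B9 84 E9 16 F3 9B.
In big-endian order the high byte comes first in memory.
So the memory order matches the most-significant-first order: 15 F7 B9 84 E9 16 F3 9B.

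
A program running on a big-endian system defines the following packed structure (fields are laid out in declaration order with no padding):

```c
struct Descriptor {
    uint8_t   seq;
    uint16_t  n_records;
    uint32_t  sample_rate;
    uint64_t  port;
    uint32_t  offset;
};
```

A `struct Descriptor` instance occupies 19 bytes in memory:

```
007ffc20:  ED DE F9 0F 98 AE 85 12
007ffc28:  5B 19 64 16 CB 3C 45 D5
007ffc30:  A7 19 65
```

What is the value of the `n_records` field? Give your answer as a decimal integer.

`n_records` follows `seq` (1 byte), so it starts at byte offset 1 and occupies 2 bytes.
Bytes at offsets 1..2: DE F9.
Big-endian stores the most-significant byte at the lowest address.
The bytes are already most-significant first: 0xDEF9.
0xDEF9 = 57081.

57081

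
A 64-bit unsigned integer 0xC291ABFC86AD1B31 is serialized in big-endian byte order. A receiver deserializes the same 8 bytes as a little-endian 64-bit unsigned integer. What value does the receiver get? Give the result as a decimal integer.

Stored big-endian, the bytes at ascending addresses are C2 91 AB FC 86 AD 1B 31.
Read back as little-endian, the first byte is least significant, giving 0x311BAD86FCAB91C2.
0x311BAD86FCAB91C2 = 3538612727505981890.

3538612727505981890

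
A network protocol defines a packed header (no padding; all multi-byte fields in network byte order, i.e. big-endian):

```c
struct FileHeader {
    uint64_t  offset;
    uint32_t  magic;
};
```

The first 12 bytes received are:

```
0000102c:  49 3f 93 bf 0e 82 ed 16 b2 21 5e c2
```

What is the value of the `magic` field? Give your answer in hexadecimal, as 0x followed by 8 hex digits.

`magic` follows `offset` (8 bytes), so it starts at byte offset 8 and occupies 4 bytes.
Bytes at offsets 8..11: B2 21 5E C2.
In big-endian order the high byte comes first in memory.
The bytes are already most-significant first: 0xB2215EC2.

0xB2215EC2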